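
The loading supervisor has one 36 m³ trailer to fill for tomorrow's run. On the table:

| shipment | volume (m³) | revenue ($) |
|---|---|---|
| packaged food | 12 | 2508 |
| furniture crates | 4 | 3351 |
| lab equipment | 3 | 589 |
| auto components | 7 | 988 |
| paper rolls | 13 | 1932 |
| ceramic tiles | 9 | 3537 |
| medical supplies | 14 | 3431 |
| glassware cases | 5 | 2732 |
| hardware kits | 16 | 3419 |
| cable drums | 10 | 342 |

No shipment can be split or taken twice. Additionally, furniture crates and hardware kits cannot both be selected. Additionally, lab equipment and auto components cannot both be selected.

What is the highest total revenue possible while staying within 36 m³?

13640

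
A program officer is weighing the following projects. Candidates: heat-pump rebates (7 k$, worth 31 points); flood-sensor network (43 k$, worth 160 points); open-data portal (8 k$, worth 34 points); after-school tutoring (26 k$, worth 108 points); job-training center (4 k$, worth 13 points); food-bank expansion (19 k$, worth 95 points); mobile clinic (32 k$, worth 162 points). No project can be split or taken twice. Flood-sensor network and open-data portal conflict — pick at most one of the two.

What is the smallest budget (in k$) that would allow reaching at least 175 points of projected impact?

36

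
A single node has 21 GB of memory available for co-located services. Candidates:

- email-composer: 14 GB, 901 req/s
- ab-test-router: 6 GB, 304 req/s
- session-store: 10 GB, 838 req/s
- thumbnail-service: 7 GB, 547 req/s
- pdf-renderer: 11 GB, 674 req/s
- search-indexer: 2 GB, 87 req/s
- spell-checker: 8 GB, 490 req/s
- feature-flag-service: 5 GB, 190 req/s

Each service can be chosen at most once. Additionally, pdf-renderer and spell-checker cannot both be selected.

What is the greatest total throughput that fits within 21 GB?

Ranking by ratio (throughput/GB): session-store 83.80, thumbnail-service 78.14, email-composer 64.36.
Taking the top-ratio services first gives session-store + thumbnail-service + search-indexer for 1472 (19 GB).
The 9 GB tied up in thumbnail-service and search-indexer is better spent on pdf-renderer — total rises to 1512 (21 GB).
The closest alternative, session-store + thumbnail-service + search-indexer, reaches only 1472.

1512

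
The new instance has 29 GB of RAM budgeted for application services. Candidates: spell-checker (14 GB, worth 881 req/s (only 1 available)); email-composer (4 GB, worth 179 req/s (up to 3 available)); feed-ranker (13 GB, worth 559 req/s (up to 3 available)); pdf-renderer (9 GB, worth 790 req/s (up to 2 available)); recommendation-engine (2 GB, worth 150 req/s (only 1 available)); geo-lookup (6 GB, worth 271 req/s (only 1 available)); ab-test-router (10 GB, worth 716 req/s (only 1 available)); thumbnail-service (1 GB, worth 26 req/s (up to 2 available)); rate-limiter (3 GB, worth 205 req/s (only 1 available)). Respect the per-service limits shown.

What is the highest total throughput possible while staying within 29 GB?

2322

Density check — pdf-renderer 87.78, recommendation-engine 75.00, ab-test-router 71.60, rate-limiter 68.33 are the best per GB.
A density-first pass picks 2×pdf-renderer + recommendation-engine + geo-lookup + rate-limiter — 2206 at 29 GB.
Reworking the packing: 2×pdf-renderer + ab-test-router + thumbnail-service uses 29 GB and improves the total to 2322.
That's the maximum — no swap from here does better than 2322.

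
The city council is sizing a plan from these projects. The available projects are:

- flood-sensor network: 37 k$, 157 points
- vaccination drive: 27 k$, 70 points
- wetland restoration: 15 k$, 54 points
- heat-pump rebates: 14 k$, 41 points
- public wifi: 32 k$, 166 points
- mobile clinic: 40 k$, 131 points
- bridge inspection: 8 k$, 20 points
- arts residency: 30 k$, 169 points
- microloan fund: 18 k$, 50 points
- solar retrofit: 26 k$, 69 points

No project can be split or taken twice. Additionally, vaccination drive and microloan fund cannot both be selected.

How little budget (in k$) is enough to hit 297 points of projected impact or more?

Minimise k$ subject to total projected impact ≥ 297.
public wifi + arts residency reaches 335 using 62 k$.
Any bundle with less than 62 k$ falls short of 297.

62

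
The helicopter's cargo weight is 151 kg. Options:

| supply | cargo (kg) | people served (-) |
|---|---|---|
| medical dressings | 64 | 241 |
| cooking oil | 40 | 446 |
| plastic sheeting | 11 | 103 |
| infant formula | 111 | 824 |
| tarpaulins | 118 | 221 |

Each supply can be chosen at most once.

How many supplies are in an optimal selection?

Optimal total is 1270.
cooking oil + infant formula hits 1270 at 151 kg.
All optima have 2 supplies.

2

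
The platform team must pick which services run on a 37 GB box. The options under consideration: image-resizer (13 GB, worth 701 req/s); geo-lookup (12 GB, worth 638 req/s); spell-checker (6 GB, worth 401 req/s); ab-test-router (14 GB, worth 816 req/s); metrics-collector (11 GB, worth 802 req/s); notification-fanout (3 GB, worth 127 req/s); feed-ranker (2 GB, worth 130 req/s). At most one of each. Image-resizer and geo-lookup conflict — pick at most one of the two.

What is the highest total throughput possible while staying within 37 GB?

Spell-checker + ab-test-router + metrics-collector + notification-fanout + feed-ranker uses 36 of the 37 GB and totals 2276.
That's the maximum — no feasible swap from here does better than 2276.

2276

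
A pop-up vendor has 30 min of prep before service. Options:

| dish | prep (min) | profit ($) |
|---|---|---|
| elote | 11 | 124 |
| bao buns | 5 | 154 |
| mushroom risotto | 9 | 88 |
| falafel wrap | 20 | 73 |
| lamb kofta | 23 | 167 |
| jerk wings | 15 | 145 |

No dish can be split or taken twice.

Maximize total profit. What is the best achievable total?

Greedy by ratio would take elote + bao buns + mushroom risotto: 25 min used, total 366.
The 11 min tied up in elote is better spent on jerk wings — total rises to 387 (29 min).
The closest alternative, elote + bao buns + mushroom risotto, reaches only 366.

387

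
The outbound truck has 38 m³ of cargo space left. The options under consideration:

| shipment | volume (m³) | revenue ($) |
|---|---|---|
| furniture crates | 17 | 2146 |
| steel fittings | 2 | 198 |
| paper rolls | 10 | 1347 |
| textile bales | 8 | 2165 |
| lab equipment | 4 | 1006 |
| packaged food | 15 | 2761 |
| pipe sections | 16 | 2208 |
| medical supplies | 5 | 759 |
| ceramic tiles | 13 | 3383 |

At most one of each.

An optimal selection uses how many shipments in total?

4

The maximum revenue within 38 m³ is 8507.
One optimal bundle: steel fittings + textile bales + packaged food + ceramic tiles (38 m³).
All optima have 4 shipments.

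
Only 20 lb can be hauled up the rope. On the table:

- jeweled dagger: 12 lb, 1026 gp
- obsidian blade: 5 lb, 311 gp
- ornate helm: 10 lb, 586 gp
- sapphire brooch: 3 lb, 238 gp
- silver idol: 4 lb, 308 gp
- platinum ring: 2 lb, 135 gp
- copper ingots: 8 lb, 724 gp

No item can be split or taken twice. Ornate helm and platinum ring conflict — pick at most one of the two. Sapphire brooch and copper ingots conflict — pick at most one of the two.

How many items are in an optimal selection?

The maximum value within 20 lb is 1750.
For example jeweled dagger + copper ingots achieves it, using 20 lb.
All optima have 2 items.

2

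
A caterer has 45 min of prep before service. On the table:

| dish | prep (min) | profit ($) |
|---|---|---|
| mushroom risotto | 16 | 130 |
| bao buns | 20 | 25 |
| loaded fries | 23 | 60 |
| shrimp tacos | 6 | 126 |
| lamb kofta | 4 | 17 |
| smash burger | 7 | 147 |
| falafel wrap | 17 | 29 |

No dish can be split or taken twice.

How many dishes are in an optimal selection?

The maximum profit within 45 min is 420.
For example mushroom risotto + shrimp tacos + lamb kofta + smash burger achieves it, using 33 min.
Every optimal selection uses 4 dishes.

4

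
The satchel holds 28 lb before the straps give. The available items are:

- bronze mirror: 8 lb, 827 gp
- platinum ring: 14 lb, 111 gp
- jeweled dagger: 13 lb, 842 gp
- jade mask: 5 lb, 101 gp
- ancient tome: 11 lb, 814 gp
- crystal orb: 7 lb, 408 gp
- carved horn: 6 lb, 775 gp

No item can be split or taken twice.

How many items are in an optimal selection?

3

Optimal total is 2444.
bronze mirror + jeweled dagger + carved horn hits 2444 at 27 lb.
All optima have 3 items.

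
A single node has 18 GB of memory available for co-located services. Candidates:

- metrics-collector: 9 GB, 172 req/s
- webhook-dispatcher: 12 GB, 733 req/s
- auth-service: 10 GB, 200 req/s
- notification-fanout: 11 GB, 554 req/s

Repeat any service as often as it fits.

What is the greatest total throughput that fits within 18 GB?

Webhook-dispatcher uses 12 of the 18 GB and totals 733.
No other feasible combination exceeds 733.

733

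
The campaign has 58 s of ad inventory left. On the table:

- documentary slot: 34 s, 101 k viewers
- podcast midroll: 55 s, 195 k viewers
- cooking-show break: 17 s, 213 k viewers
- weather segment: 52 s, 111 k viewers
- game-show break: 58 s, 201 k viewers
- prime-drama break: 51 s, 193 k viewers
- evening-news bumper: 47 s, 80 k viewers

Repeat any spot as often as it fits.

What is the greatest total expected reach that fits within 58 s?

3×cooking-show break uses 51 of the 58 s and totals 639.

639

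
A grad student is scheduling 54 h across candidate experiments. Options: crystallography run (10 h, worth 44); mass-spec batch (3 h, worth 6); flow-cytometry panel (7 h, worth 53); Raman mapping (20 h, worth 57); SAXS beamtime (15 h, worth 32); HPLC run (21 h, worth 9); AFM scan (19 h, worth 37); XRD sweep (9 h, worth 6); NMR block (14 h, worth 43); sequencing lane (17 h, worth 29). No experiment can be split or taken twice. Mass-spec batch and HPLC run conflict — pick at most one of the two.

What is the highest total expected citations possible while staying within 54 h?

203

Crystallography run + mass-spec batch + flow-cytometry panel + Raman mapping + NMR block uses 54 of the 54 h and totals 203.
The closest alternative, crystallography run + flow-cytometry panel + Raman mapping + NMR block, reaches only 197.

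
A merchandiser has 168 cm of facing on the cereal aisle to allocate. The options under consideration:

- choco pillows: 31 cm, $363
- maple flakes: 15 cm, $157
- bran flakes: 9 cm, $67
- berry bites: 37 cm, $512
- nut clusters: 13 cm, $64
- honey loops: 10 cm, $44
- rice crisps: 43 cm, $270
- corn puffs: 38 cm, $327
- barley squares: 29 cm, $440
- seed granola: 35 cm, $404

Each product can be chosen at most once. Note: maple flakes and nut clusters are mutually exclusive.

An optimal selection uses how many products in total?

Optimal total is 1987.
choco pillows + maple flakes + bran flakes + berry bites + honey loops + barley squares + seed granola hits 1987 at 166 cm.
All optima have 7 products.

7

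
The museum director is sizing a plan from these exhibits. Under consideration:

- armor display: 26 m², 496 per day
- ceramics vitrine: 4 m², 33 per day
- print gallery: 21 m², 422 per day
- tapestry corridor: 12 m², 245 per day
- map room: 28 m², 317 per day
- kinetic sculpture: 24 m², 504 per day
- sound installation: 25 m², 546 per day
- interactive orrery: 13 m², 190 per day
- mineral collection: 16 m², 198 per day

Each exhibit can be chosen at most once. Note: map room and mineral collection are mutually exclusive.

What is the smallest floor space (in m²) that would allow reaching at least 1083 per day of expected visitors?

53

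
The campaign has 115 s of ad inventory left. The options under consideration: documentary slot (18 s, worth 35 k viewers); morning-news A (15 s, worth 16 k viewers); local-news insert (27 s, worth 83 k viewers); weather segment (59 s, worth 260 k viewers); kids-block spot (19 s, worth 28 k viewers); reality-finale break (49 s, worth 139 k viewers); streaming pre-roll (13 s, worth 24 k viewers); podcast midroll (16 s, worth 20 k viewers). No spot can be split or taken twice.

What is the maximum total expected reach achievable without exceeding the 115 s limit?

Taking the top-ratio spots first gives documentary slot + local-news insert + weather segment for 378 (104 s).
The 45 s tied up in documentary slot and local-news insert is better spent on reality-finale break — total rises to 399 (108 s).

399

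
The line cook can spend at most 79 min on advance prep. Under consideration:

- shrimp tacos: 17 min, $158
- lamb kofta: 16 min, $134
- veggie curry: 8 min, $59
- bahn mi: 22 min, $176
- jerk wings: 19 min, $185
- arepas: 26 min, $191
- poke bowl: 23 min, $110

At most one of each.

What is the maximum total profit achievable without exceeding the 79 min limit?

The ratio heuristic lands on shrimp tacos + lamb kofta + bahn mi + jerk wings (653) but leaves 5 min idle.
Dropping bahn mi frees 22 min; slotting in arepas (26 min) lifts the total to 668 at 78 min.
Every other selection either busts 79 min or fails to beat 668.

668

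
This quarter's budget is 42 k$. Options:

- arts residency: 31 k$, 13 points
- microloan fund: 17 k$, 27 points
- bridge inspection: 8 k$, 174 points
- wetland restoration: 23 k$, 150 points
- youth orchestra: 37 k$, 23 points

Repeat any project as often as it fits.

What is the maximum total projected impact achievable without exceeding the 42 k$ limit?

870

Density check — bridge inspection 21.75, wetland restoration 6.52, microloan fund 1.59, youth orchestra 0.62 are the best per k$.
Best packing: 5×bridge inspection — 40 k$, 870 total.
Every other selection either busts 42 k$ or fails to beat 870.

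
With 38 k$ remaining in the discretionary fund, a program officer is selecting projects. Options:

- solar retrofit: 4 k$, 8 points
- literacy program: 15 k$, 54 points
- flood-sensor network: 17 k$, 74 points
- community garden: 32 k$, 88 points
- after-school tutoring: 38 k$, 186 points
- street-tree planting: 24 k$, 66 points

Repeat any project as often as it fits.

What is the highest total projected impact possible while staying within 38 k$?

186

Taking after-school tutoring: 38 k$ used, 186 in projected impact.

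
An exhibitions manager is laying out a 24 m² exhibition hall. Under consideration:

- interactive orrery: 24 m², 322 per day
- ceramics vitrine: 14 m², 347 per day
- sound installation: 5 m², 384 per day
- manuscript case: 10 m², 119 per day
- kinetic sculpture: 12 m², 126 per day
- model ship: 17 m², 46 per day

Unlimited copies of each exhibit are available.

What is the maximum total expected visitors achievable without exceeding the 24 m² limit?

1536

Taking 4×sound installation: 20 m² used, 1536 in expected visitors.
Nothing else within 24 m² beats 1536.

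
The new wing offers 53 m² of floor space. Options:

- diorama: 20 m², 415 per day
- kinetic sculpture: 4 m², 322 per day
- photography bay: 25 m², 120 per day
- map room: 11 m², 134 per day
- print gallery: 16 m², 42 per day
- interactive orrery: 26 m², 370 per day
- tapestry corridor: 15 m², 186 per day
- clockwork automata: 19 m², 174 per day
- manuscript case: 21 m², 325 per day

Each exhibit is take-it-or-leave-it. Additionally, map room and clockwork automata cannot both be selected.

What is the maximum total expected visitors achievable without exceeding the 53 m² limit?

1107

Ranking by ratio (expected visitors/m²): kinetic sculpture 80.50, diorama 20.75, manuscript case 15.48.
Greedy by ratio would take diorama + kinetic sculpture + manuscript case: 45 m² used, total 1062.
Dropping manuscript case frees 21 m²; slotting in interactive orrery (26 m²) lifts the total to 1107 at 50 m².
The spare 3 m² is too small for any remaining exhibit, and no feasible exchange beats 1107.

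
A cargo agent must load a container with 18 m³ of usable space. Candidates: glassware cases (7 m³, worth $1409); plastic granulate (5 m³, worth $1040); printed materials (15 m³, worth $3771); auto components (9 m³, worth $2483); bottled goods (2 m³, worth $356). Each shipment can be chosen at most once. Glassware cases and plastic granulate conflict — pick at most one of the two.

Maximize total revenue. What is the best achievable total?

4248

Taking the top-ratio shipments first gives plastic granulate + auto components + bottled goods for 3879 (16 m³).
Replace plastic granulate with glassware cases: the trade gains 369 net, giving 4248 at 18 m³.
The closest alternative, printed materials + bottled goods, reaches only 4127.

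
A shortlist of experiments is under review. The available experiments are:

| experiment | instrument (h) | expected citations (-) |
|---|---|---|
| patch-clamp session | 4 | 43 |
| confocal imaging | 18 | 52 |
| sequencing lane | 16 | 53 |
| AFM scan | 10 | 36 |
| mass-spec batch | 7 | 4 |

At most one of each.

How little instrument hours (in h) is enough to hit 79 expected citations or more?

Minimise h subject to total expected citations ≥ 79.
patch-clamp session + AFM scan: 79 expected citations at 14 h.
Below 14 h the best achievable stays under 79.

14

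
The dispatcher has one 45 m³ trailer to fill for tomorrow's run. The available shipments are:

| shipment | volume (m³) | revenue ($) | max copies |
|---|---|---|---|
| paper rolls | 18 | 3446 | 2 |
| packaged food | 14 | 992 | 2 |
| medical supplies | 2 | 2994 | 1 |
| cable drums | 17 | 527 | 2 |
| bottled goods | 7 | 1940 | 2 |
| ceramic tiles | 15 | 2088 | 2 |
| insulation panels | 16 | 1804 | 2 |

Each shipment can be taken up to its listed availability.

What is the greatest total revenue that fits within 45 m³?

11826

The ratio heuristic lands on paper rolls + medical supplies + 2×bottled goods (10320) but leaves 11 m³ idle.
Dropping bottled goods frees 7 m³; slotting in paper rolls (18 m³) lifts the total to 11826 at 45 m³.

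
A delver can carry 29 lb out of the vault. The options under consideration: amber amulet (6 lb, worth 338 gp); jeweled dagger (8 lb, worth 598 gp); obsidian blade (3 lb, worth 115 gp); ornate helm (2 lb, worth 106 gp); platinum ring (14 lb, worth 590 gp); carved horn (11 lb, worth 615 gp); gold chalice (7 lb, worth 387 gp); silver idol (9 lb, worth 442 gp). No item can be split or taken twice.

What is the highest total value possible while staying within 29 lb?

Ranking by ratio (value/lb): jeweled dagger 74.75, amber amulet 56.33, carved horn 55.91.
Taking the top-ratio items first gives amber amulet + jeweled dagger + ornate helm + carved horn for 1657 (27 lb).
The 8 lb tied up in amber amulet and ornate helm is better spent on obsidian blade + gold chalice — total rises to 1715 (29 lb).
Next best is jeweled dagger + ornate helm + carved horn + gold chalice at 1706 (28 lb) — short by 9.

1715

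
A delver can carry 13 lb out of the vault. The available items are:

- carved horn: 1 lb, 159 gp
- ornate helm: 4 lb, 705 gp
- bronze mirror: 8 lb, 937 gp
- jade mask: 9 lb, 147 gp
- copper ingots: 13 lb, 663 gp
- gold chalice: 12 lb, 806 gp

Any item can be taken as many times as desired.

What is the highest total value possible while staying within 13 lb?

Best packing: carved horn + 3×ornate helm — 13 lb, 2274 total.
Nothing else within 13 lb beats 2274.

2274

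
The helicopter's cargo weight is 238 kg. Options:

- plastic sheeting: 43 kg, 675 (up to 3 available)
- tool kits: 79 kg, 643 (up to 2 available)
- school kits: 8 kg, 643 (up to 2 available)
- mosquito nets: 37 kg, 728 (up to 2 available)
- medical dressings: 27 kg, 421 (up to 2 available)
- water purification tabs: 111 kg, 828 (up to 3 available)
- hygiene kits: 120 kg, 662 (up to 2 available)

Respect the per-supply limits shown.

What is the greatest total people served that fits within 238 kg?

4934

Filling by ratio: 3×plastic sheeting + 2×school kits + 2×mosquito nets for 4767, with 19 kg left unused.
Replace plastic sheeting with 2×medical dressings: the trade gains 167 net, giving 4934 at 230 kg.
No other feasible combination exceeds 4934.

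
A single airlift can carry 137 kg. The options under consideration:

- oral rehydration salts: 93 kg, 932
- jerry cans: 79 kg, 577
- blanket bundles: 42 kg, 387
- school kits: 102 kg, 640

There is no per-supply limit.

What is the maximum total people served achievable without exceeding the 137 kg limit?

Taking oral rehydration salts + blanket bundles: 135 kg used, 1319 in people served.
Every other selection either busts 137 kg or fails to beat 1319.

1319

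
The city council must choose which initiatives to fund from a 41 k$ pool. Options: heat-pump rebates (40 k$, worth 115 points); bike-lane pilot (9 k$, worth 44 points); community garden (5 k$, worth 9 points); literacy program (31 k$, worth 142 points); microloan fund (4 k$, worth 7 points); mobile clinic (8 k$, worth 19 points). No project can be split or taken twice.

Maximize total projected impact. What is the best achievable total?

186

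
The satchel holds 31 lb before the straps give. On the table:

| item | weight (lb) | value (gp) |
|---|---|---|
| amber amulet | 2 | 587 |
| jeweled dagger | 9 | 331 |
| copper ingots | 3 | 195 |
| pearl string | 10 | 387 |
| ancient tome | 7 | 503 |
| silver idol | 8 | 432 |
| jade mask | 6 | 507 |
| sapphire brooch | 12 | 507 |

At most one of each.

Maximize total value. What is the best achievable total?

Taking the top-ratio items first gives amber amulet + copper ingots + ancient tome + silver idol + jade mask for 2224 (26 lb).
Dropping silver idol frees 8 lb; slotting in sapphire brooch (12 lb) lifts the total to 2299 at 30 lb.
An exhaustive check of the 256 subsets confirms 2299.

2299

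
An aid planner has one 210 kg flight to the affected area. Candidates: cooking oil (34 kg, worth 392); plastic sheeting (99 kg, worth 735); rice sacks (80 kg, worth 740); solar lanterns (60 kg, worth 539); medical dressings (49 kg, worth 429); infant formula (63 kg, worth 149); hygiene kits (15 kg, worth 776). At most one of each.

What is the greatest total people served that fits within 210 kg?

2484

The ratio heuristic lands on cooking oil + rice sacks + solar lanterns + hygiene kits (2447) but leaves 21 kg idle.
The 34 kg tied up in cooking oil is better spent on medical dressings — total rises to 2484 (204 kg).
Runner-up cooking oil + rice sacks + solar lanterns + hygiene kits tops out at 2447.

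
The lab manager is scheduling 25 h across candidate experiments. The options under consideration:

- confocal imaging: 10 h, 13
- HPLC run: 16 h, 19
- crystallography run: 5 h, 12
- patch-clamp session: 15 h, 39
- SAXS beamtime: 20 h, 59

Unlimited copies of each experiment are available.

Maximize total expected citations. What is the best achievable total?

Density check — SAXS beamtime 2.95, patch-clamp session 2.60, crystallography run 2.40 are the best per h.
Crystallography run + SAXS beamtime uses 25 of the 25 h and totals 71.

71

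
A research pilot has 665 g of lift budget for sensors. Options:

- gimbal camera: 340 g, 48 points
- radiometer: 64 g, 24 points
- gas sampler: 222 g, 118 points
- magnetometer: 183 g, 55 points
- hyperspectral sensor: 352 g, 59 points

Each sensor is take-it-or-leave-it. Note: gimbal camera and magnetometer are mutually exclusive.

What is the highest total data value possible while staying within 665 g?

201

The ratio heuristic lands on radiometer + gas sampler + magnetometer (197) but leaves 196 g idle.
The 183 g tied up in magnetometer is better spent on hyperspectral sensor — total rises to 201 (638 g).
That's the maximum — no feasible swap from here does better than 201.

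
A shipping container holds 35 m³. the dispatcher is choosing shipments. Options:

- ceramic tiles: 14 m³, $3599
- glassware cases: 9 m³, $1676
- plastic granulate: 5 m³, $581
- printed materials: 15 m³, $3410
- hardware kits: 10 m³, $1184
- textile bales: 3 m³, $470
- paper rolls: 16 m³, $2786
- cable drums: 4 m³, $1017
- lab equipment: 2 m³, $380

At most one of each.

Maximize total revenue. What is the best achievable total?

8406

The ratio ordering already packs tightly: ceramic tiles + printed materials + cable drums + lab equipment, 35 m³, 8406.
Next best is ceramic tiles + printed materials + cable drums at 8026 (33 m³) — short by 380.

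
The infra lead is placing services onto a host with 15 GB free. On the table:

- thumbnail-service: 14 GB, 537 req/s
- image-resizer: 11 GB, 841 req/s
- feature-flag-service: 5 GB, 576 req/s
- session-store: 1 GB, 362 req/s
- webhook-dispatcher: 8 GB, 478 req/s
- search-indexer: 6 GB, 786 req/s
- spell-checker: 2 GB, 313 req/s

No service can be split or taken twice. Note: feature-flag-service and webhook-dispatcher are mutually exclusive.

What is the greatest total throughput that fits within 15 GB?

2037

Best packing: feature-flag-service + session-store + search-indexer + spell-checker — 14 GB, 2037 total.
Every other selection either busts 15 GB or breaks a pairing rule or fails to beat 2037.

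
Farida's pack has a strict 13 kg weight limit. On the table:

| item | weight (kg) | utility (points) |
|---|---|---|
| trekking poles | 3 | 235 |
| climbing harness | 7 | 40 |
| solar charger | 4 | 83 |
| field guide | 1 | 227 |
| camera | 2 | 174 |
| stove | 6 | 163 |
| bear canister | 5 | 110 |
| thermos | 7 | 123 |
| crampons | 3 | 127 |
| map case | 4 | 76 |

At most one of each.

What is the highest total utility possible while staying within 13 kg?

846

Taking trekking poles + solar charger + field guide + camera + crampons: 13 kg used, 846 in utility.
Runner-up trekking poles + field guide + camera + crampons + map case tops out at 839.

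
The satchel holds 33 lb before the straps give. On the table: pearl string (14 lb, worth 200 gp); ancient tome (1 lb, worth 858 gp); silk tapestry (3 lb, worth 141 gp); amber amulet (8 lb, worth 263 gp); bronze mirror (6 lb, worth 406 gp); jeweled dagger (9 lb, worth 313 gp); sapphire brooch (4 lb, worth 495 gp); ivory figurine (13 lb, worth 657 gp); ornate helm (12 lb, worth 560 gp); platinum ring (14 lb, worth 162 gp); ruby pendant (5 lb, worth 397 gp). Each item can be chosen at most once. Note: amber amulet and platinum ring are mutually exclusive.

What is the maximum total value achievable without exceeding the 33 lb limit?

2954

Taking ancient tome + silk tapestry + bronze mirror + sapphire brooch + ivory figurine + ruby pendant: 32 lb used, 2954 in value.
The closest alternative, ancient tome + silk tapestry + bronze mirror + sapphire brooch + ornate helm + ruby pendant, reaches only 2857.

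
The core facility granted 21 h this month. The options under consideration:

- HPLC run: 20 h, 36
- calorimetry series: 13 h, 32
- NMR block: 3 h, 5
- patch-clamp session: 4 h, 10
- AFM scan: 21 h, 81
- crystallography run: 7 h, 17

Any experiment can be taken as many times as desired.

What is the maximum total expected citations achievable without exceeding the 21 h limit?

Density check — AFM scan 3.86, patch-clamp session 2.50, calorimetry series 2.46 are the best per h.
Best packing: AFM scan — 21 h, 81 total.
No other feasible combination exceeds 81.

81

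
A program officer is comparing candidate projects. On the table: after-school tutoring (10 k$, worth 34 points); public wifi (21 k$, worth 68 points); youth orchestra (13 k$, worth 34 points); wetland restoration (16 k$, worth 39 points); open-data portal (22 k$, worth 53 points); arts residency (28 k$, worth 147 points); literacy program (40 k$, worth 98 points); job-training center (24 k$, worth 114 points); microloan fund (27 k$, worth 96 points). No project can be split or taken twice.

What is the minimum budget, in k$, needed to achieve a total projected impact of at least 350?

Minimise k$ subject to total projected impact ≥ 350.
arts residency + job-training center + microloan fund reaches 357 using 79 k$.
No combination under 79 k$ hits 350.

79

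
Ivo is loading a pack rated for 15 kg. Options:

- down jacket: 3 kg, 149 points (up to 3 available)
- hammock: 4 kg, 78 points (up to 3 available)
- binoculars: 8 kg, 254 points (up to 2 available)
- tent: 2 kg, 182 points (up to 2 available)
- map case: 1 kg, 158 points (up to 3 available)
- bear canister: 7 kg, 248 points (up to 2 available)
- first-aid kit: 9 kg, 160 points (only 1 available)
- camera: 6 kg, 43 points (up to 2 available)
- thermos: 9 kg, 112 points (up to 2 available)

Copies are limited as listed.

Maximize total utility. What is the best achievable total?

1136

By utility per kg: map case 158.00, tent 91.00, down jacket 49.67, bear canister 35.43 lead.
Best packing: 2×down jacket + 2×tent + 3×map case — 13 kg, 1136 total.
The spare 2 kg is too small for any remaining item, and no exchange beats 1136.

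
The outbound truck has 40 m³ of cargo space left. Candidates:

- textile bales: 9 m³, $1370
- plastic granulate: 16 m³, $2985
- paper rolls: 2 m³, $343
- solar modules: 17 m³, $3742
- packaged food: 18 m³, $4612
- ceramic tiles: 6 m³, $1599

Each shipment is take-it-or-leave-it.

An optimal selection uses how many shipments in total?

3

Optimal total is 9196.
For example plastic granulate + packaged food + ceramic tiles achieves it, using 40 m³.
Any selection reaching 9196 contains exactly 3 shipments.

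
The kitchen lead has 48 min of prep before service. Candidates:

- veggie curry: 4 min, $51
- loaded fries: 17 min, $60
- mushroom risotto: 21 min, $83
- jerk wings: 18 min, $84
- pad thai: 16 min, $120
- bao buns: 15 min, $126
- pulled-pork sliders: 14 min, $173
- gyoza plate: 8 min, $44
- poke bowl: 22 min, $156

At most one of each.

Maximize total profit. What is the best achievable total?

424

Density check — veggie curry 12.75, pulled-pork sliders 12.36, bao buns 8.40 are the best per min.
Greedy by ratio would take veggie curry + bao buns + pulled-pork sliders + gyoza plate: 41 min used, total 394.
Dropping bao buns frees 15 min; slotting in poke bowl (22 min) lifts the total to 424 at 48 min.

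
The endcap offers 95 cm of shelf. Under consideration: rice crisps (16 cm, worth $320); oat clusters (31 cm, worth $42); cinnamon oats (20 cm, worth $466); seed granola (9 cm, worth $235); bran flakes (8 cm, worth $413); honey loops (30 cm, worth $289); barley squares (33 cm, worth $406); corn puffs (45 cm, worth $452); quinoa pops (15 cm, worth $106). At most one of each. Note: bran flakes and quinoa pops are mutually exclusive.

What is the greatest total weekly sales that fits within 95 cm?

1840

Density check — bran flakes 51.62, seed granola 26.11, cinnamon oats 23.30, rice crisps 20.00 are the best per cm.
Best packing: rice crisps + cinnamon oats + seed granola + bran flakes + barley squares — 86 cm, 1840 total.
Next best is rice crisps + cinnamon oats + seed granola + bran flakes + honey loops at 1723 (83 cm) — short by 117.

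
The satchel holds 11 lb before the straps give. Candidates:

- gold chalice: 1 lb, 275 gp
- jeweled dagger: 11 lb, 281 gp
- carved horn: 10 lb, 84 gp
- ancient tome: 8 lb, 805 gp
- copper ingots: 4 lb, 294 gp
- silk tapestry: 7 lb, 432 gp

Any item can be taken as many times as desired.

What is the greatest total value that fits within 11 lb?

3025

Ranking by ratio (value/lb): gold chalice 275.00, ancient tome 100.62, copper ingots 73.50.
11×gold chalice uses 11 of the 11 lb and totals 3025.
Every other selection either busts 11 lb or fails to beat 3025.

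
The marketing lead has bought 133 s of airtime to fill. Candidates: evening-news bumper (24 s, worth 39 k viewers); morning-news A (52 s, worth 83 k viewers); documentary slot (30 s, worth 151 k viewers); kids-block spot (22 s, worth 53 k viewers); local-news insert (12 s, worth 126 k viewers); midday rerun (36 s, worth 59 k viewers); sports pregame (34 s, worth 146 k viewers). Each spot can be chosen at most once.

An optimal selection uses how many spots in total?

Optimal total is 515.
evening-news bumper + documentary slot + kids-block spot + local-news insert + sports pregame hits 515 at 122 s.
All optima have 5 spots.

5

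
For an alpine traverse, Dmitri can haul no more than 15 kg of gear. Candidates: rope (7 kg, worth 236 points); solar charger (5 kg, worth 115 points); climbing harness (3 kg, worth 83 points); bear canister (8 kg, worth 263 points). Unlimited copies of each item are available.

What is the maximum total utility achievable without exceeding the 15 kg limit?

Filling by ratio: 2×rope for 472, with 1 kg left unused.
The 7 kg tied up in rope is better spent on bear canister — total rises to 499 (15 kg).
That's the maximum — no swap from here does better than 499.

499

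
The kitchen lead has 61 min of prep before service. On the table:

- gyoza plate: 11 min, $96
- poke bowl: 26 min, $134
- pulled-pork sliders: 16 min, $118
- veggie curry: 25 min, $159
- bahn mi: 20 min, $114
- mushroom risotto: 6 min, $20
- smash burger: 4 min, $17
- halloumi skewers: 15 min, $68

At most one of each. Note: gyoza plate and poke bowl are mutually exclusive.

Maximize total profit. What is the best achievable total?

393

Taking the top-ratio dishes first gives gyoza plate + pulled-pork sliders + veggie curry + smash burger for 390 (56 min).
Replace smash burger with mushroom risotto: the trade gains 3 net, giving 393 at 58 min.
That's the maximum — no feasible swap from here does better than 393.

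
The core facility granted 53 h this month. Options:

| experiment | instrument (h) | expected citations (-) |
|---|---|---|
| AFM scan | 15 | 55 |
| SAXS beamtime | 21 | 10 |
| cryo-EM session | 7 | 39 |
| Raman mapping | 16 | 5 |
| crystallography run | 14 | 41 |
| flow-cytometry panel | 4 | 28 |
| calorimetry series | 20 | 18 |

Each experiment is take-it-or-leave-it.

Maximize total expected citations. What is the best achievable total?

The ratio ordering already packs tightly: AFM scan + cryo-EM session + crystallography run + flow-cytometry panel, 40 h, 163.
An exhaustive check of the 128 subsets confirms 163.

163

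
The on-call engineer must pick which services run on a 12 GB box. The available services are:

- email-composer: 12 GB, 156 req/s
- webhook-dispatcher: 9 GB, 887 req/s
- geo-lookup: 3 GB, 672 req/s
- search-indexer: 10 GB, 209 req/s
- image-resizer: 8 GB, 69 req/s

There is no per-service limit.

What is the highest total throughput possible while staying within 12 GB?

By throughput per GB: geo-lookup 224.00, webhook-dispatcher 98.56, search-indexer 20.90 lead.
The ratio ordering already packs tightly: 4×geo-lookup, 12 GB, 2688.

2688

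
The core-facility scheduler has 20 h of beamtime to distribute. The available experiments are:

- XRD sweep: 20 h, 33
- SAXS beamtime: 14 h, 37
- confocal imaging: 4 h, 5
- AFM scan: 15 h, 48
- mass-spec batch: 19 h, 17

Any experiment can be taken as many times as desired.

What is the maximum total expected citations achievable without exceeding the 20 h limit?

53

Ranking by ratio (expected citations/h): AFM scan 3.20, SAXS beamtime 2.64, XRD sweep 1.65.
Best packing: confocal imaging + AFM scan — 19 h, 53 total.
Every other selection either busts 20 h or fails to beat 53.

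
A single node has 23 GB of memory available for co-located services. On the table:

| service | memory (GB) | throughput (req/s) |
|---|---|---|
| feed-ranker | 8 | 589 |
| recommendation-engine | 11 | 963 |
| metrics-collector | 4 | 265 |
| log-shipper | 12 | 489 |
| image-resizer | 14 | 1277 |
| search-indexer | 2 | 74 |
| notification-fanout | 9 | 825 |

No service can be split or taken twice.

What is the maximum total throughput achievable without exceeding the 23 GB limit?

2102

Ranking by ratio (throughput/GB): notification-fanout 91.67, image-resizer 91.21, recommendation-engine 87.55, feed-ranker 73.62.
The ratio ordering already packs tightly: image-resizer + notification-fanout, 23 GB, 2102.
Next best is feed-ranker + image-resizer at 1866 (22 GB) — short by 236.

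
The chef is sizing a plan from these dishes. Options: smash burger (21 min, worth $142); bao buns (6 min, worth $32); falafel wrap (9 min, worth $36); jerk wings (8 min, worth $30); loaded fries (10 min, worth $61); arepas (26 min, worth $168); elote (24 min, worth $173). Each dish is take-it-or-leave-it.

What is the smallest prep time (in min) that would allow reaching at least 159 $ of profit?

24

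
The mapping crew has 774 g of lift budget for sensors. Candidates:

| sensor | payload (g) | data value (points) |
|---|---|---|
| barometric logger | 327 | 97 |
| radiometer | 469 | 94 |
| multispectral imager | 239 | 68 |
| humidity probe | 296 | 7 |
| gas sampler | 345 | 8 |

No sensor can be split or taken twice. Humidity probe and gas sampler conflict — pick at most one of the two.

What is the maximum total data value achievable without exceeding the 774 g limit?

165

The ratio ordering already packs tightly: barometric logger + multispectral imager, 566 g, 165.
The closest alternative, radiometer + multispectral imager, reaches only 162.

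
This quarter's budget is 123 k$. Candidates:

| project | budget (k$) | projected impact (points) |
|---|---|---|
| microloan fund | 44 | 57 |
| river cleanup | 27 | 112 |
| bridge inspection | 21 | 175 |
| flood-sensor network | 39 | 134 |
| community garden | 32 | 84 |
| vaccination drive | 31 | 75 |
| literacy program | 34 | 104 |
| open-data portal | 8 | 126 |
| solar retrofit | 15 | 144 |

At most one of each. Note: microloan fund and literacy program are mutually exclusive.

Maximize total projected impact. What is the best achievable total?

691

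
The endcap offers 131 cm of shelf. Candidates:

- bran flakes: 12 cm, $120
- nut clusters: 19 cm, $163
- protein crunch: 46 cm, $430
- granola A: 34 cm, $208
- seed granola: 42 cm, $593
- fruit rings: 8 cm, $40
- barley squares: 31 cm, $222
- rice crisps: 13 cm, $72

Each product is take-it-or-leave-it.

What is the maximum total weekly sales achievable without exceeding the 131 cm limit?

The ratio heuristic lands on bran flakes + nut clusters + protein crunch + seed granola + fruit rings (1346) but leaves 4 cm idle.
The 27 cm tied up in nut clusters and fruit rings is better spent on barley squares — total rises to 1365 (131 cm).
Nothing else within 131 cm beats 1365.

1365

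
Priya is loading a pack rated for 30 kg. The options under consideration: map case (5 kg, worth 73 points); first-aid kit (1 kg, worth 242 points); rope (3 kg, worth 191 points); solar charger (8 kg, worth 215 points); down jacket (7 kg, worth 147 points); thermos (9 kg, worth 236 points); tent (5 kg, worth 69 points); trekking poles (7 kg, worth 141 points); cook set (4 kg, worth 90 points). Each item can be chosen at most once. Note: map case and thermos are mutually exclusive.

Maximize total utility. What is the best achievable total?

1043

Density check — first-aid kit 242.00, rope 63.67, solar charger 26.88, thermos 26.22 are the best per kg.
Best packing: first-aid kit + rope + solar charger + thermos + tent + cook set — 30 kg, 1043 total.
Runner-up first-aid kit + rope + solar charger + down jacket + thermos tops out at 1031.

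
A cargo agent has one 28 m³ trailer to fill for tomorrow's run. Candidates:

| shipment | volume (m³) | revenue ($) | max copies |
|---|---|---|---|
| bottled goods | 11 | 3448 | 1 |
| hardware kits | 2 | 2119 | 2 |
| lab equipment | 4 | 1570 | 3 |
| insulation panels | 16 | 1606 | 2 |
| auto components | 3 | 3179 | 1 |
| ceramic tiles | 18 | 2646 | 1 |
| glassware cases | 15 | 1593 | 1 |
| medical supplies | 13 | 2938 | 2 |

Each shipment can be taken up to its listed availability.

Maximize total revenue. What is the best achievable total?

14005

Filling by ratio: 2×hardware kits + 3×lab equipment + auto components for 12127, with 9 m³ left unused.
Dropping lab equipment frees 4 m³; slotting in bottled goods (11 m³) lifts the total to 14005 at 26 m³.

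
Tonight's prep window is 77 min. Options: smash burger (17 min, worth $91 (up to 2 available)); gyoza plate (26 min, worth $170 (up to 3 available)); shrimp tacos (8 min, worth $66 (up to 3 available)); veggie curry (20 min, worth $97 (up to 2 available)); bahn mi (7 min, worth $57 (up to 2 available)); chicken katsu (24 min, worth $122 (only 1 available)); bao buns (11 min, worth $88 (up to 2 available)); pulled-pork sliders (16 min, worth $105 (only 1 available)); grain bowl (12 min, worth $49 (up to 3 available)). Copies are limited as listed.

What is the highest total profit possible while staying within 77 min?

593

Ranking by ratio (profit/min): shrimp tacos 8.25, bahn mi 8.14, bao buns 8.00, pulled-pork sliders 6.56.
3×shrimp tacos + 2×bahn mi + 2×bao buns + pulled-pork sliders uses 76 of the 77 min and totals 593.
Every other selection either busts 77 min or exceeds an availability limit or fails to beat 593.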